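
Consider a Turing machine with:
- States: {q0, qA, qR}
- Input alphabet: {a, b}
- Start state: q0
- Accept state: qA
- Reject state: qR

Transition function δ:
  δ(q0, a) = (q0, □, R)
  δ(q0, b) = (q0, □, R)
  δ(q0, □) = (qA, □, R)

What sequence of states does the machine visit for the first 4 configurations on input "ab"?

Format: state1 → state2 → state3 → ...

Execution trace:
Initial: [q0]ab
Step 1: δ(q0, a) = (q0, □, R) → □[q0]b
Step 2: δ(q0, b) = (q0, □, R) → □□[q0]□
Step 3: δ(q0, □) = (qA, □, R) → □□□[qA]□

The machine reaches the accept state qA and halts.

State sequence: q0 → q0 → q0 → qA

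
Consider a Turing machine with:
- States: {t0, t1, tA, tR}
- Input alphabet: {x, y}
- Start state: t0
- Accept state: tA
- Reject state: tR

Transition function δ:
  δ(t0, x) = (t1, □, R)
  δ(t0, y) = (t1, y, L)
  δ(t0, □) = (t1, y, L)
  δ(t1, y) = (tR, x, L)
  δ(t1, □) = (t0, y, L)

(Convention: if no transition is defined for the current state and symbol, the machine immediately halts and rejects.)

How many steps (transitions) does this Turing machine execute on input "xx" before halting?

Execution trace:
Initial: [t0]xx
Step 1: δ(t0, x) = (t1, □, R) → □[t1]x

No transition is defined for δ(t1, x). By convention the machine halts and rejects.

The machine executed 1 step before halting.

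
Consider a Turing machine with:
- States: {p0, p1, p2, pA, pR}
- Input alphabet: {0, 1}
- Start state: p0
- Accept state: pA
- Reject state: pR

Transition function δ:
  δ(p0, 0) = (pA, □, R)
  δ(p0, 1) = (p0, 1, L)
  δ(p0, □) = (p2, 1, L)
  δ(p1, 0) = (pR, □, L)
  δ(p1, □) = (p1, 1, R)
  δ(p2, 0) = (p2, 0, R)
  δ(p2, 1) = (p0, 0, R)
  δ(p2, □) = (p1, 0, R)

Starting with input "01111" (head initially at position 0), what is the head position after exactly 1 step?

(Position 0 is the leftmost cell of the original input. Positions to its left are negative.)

Execution trace (head position shown):
Step 0: [p0]01111  (head at position 0)
Step 1: move right → □[pA]1111  (head at position 1)

After 1 step, the head is at position 1.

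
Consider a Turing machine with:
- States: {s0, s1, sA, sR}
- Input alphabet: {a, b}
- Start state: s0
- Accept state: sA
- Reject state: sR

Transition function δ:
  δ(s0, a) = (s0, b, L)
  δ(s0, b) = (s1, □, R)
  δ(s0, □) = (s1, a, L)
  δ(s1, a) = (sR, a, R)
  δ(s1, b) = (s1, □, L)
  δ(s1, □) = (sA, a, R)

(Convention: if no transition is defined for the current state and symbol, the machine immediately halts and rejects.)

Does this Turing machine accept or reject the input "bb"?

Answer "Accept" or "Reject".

Execution trace:
Initial: [s0]bb
Step 1: δ(s0, b) = (s1, □, R) → □[s1]b
Step 2: δ(s1, b) = (s1, □, L) → [s1]□□
Step 3: δ(s1, □) = (sA, a, R) → a[sA]□

The machine reaches the accept state sA and halts.

Answer: Accept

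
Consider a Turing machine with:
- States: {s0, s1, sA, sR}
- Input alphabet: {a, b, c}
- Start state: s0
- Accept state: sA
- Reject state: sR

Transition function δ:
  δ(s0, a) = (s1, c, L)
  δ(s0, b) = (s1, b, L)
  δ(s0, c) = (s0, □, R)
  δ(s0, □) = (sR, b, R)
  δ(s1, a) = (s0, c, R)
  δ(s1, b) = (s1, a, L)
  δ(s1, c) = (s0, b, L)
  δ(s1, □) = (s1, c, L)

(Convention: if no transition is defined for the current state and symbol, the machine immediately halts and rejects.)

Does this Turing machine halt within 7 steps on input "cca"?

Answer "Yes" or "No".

Execution trace:
Initial: [s0]cca
Step 1: δ(s0, c) = (s0, □, R) → □[s0]ca
Step 2: δ(s0, c) = (s0, □, R) → □□[s0]a
Step 3: δ(s0, a) = (s1, c, L) → □[s1]□c
Step 4: δ(s1, □) = (s1, c, L) → [s1]□cc
Step 5: δ(s1, □) = (s1, c, L) → [s1]□ccc
Step 6: δ(s1, □) = (s1, c, L) → [s1]□cccc
Step 7: δ(s1, □) = (s1, c, L) → [s1]□ccccc

The machine has not reached a halting state after 7 steps.
The machine did not halt within the 7-step bound.

Answer: No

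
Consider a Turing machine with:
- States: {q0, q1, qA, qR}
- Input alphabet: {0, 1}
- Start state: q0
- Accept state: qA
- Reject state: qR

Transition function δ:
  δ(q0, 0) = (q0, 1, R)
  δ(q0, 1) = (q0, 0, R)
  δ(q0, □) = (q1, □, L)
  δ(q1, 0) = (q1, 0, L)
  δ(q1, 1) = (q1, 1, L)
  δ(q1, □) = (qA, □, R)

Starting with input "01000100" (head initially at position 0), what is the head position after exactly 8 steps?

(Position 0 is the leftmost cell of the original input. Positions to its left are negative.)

Execution trace (head position shown):
Step 0: [q0]01000100  (head at position 0)
Step 1: move right → 1[q0]1000100  (head at position 1)
Step 2: move right → 10[q0]000100  (head at position 2)
Step 3: move right → 101[q0]00100  (head at position 3)
Step 4: move right → 1011[q0]0100  (head at position 4)
Step 5: move right → 10111[q0]100  (head at position 5)
Step 6: move right → 101110[q0]00  (head at position 6)
Step 7: move right → 1011101[q0]0  (head at position 7)
Step 8: move right → 10111011[q0]□  (head at position 8)

After 8 steps, the head is at position 8.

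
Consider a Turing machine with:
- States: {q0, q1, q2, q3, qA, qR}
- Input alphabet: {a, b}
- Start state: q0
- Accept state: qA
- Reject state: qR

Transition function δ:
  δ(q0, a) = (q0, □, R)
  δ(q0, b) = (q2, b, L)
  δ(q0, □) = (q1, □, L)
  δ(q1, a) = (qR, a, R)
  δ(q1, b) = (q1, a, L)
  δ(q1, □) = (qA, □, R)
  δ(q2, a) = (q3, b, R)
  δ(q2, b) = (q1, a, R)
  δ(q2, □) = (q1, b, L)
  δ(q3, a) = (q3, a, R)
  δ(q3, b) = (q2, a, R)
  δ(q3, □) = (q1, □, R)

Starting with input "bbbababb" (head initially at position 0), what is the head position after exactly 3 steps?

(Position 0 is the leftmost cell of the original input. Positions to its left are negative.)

Execution trace (head position shown):
Step 0: [q0]bbbababb  (head at position 0)
Step 1: move left → [q2]□bbbababb  (head at position -1)
Step 2: move left → [q1]□bbbbababb  (head at position -2)
Step 3: move right → □[qA]bbbbababb  (head at position -1)

After 3 steps, the head is at position -1.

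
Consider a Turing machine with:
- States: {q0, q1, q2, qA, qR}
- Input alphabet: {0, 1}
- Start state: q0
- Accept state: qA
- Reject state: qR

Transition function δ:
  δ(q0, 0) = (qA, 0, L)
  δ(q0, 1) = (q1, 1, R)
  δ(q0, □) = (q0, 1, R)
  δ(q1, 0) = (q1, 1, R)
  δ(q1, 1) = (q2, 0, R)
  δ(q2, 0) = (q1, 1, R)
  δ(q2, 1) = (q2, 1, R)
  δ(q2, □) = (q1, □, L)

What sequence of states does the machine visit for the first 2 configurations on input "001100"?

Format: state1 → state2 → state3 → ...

Execution trace:
Initial: [q0]001100
Step 1: δ(q0, 0) = (qA, 0, L) → [qA]□001100

The machine reaches the accept state qA and halts.

State sequence: q0 → qA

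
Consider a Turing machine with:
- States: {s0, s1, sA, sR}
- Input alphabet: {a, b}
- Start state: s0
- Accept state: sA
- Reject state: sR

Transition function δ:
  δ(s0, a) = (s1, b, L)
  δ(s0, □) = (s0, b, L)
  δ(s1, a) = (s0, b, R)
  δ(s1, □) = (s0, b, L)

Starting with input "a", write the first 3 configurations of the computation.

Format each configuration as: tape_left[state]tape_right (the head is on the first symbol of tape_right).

Transitions applied:
Step 1: δ(s0, a) = (s1, b, L)
Step 2: δ(s1, □) = (s0, b, L)

The first 3 configurations are:
[s0]a ⊢ [s1]□b ⊢ [s0]□bb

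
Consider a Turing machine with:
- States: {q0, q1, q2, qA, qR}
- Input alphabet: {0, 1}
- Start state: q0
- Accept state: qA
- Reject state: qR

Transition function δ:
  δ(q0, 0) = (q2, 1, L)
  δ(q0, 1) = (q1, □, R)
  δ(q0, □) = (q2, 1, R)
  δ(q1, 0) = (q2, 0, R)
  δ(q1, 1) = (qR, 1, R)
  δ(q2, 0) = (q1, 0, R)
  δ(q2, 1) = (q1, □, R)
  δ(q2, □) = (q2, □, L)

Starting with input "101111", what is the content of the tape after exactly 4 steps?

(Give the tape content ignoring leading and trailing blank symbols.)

Execution trace:
Initial: [q0]101111
Step 1: δ(q0, 1) = (q1, □, R) → □[q1]01111
Step 2: δ(q1, 0) = (q2, 0, R) → □0[q2]1111
Step 3: δ(q2, 1) = (q1, □, R) → □0□[q1]111
Step 4: δ(q1, 1) = (qR, 1, R) → □0□1[qR]11

The machine reaches the reject state qR and halts.

After 4 steps, the tape (ignoring leading/trailing blanks) is: 0□111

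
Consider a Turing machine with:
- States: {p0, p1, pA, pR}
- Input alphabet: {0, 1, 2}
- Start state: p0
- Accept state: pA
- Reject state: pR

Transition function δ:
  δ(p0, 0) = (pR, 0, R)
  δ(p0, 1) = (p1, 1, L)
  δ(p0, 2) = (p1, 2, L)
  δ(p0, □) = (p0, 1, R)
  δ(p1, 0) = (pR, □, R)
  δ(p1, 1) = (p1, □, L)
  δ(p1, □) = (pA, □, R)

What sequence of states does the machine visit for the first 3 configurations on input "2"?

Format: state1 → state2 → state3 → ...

Execution trace:
Initial: [p0]2
Step 1: δ(p0, 2) = (p1, 2, L) → [p1]□2
Step 2: δ(p1, □) = (pA, □, R) → □[pA]2

The machine reaches the accept state pA and halts.

State sequence: p0 → p1 → pA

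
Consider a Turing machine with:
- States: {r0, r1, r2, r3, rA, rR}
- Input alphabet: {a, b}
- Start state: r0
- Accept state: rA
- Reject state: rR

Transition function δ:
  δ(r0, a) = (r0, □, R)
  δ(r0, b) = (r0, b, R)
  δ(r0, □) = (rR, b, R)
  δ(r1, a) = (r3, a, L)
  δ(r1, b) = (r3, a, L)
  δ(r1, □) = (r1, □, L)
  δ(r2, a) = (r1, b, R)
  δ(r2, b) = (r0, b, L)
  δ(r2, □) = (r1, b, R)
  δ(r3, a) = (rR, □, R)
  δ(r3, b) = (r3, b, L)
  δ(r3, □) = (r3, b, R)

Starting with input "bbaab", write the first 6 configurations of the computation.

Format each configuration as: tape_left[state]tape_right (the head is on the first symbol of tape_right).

Transitions applied:
Step 1: δ(r0, b) = (r0, b, R)
Step 2: δ(r0, b) = (r0, b, R)
Step 3: δ(r0, a) = (r0, □, R)
Step 4: δ(r0, a) = (r0, □, R)
Step 5: δ(r0, b) = (r0, b, R)

The first 6 configurations are:
[r0]bbaab ⊢ b[r0]baab ⊢ bb[r0]aab ⊢ bb□[r0]ab ⊢ bb□□[r0]b ⊢ bb□□b[r0]□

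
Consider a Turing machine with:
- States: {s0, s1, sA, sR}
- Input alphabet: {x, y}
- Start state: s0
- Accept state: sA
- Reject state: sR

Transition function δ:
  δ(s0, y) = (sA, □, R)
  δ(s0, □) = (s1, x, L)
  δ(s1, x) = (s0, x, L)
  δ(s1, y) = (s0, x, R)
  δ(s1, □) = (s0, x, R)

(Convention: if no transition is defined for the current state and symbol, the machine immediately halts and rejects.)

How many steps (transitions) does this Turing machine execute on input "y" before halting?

Execution trace:
Initial: [s0]y
Step 1: δ(s0, y) = (sA, □, R) → □[sA]□

The machine reaches the accept state sA and halts.

The machine executed 1 step before halting.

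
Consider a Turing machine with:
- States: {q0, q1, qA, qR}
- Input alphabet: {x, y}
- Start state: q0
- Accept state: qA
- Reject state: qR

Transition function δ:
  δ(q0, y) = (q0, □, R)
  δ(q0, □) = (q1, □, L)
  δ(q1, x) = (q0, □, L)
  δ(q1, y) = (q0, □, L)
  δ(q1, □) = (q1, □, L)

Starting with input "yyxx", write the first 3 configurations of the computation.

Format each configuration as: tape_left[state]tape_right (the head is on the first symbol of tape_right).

Transitions applied:
Step 1: δ(q0, y) = (q0, □, R)
Step 2: δ(q0, y) = (q0, □, R)

The first 3 configurations are:
[q0]yyxx ⊢ □[q0]yxx ⊢ □□[q0]xx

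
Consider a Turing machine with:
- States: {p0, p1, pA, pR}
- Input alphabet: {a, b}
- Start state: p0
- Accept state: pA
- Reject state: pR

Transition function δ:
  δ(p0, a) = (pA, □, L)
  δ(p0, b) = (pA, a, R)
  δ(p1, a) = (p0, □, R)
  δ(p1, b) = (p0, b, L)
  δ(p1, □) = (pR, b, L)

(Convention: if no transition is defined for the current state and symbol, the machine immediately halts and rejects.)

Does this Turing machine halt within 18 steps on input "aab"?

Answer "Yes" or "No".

Execution trace:
Initial: [p0]aab
Step 1: δ(p0, a) = (pA, □, L) → [pA]□□ab

The machine reaches the accept state pA and halts.
The machine halted after 1 step (within the 18-step bound).

Answer: Yes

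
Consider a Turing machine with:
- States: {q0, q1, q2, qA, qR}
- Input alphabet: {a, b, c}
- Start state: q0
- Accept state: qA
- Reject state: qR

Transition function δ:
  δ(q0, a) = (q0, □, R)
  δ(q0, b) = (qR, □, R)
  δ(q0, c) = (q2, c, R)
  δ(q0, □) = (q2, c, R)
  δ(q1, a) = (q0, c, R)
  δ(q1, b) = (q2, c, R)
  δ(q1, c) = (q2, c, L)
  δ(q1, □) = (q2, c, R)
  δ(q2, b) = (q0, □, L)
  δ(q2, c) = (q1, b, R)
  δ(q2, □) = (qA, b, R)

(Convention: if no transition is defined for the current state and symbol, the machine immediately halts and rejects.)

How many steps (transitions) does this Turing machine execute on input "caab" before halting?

Execution trace:
Initial: [q0]caab
Step 1: δ(q0, c) = (q2, c, R) → c[q2]aab

No transition is defined for δ(q2, a). By convention the machine halts and rejects.

The machine executed 1 step before halting.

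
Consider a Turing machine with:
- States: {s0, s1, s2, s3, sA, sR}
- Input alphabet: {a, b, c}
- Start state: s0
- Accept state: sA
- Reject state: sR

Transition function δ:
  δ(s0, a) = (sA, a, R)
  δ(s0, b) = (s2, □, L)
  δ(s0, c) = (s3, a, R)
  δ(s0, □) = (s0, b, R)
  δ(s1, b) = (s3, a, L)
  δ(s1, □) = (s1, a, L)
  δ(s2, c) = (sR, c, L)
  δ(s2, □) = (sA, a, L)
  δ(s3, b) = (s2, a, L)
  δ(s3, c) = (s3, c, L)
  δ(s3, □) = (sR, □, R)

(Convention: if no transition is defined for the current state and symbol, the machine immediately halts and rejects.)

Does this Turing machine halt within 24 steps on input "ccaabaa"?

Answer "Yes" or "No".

Execution trace:
Initial: [s0]ccaabaa
Step 1: δ(s0, c) = (s3, a, R) → a[s3]caabaa
Step 2: δ(s3, c) = (s3, c, L) → [s3]acaabaa

No transition is defined for δ(s3, a). By convention the machine halts and rejects.
The machine halted after 2 steps (within the 24-step bound).

Answer: Yes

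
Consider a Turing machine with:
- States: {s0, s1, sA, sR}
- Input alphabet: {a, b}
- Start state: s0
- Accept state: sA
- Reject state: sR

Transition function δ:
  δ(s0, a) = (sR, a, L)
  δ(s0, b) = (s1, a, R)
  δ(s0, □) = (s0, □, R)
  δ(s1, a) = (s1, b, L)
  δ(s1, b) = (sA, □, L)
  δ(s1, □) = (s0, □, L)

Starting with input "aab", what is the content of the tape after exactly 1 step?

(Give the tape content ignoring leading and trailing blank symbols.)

Execution trace:
Initial: [s0]aab
Step 1: δ(s0, a) = (sR, a, L) → [sR]□aab

The machine reaches the reject state sR and halts.

After 1 step, the tape (ignoring leading/trailing blanks) is: aab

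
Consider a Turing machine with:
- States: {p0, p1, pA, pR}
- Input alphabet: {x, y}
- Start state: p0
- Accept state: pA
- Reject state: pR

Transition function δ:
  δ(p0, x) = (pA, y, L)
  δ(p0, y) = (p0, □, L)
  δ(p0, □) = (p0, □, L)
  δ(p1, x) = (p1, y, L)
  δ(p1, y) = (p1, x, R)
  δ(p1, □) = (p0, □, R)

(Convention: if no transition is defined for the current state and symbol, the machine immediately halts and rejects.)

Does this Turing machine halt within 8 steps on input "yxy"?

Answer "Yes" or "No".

Execution trace:
Initial: [p0]yxy
Step 1: δ(p0, y) = (p0, □, L) → [p0]□□xy
Step 2: δ(p0, □) = (p0, □, L) → [p0]□□□xy
Step 3: δ(p0, □) = (p0, □, L) → [p0]□□□□xy
Step 4: δ(p0, □) = (p0, □, L) → [p0]□□□□□xy
Step 5: δ(p0, □) = (p0, □, L) → [p0]□□□□□□xy
Step 6: δ(p0, □) = (p0, □, L) → [p0]□□□□□□□xy
Step 7: δ(p0, □) = (p0, □, L) → [p0]□□□□□□□□xy
Step 8: δ(p0, □) = (p0, □, L) → [p0]□□□□□□□□□xy

The machine has not reached a halting state after 8 steps.
The machine did not halt within the 8-step bound.

Answer: No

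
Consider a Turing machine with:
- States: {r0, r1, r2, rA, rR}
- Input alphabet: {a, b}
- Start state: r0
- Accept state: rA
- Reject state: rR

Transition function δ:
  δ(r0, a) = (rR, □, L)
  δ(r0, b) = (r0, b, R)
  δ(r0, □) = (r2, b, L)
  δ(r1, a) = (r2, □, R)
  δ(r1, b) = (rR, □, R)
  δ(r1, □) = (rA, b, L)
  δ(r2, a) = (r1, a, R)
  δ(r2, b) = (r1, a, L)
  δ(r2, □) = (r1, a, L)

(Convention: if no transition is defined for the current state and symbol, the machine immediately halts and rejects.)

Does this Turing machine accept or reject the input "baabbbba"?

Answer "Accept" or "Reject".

Execution trace:
Initial: [r0]baabbbba
Step 1: δ(r0, b) = (r0, b, R) → b[r0]aabbbba
Step 2: δ(r0, a) = (rR, □, L) → [rR]b□abbbba

The machine reaches the reject state rR and halts.

Answer: Reject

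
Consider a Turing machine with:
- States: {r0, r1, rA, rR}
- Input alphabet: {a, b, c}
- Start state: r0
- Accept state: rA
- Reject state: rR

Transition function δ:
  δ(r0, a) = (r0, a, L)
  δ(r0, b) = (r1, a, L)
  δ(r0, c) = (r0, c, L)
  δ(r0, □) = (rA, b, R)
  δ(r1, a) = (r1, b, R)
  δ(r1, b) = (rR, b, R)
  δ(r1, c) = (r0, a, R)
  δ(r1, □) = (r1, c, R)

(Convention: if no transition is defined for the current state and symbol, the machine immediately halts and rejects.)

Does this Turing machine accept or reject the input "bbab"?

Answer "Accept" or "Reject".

Execution trace:
Initial: [r0]bbab
Step 1: δ(r0, b) = (r1, a, L) → [r1]□abab
Step 2: δ(r1, □) = (r1, c, R) → c[r1]abab
Step 3: δ(r1, a) = (r1, b, R) → cb[r1]bab
Step 4: δ(r1, b) = (rR, b, R) → cbb[rR]ab

The machine reaches the reject state rR and halts.

Answer: Reject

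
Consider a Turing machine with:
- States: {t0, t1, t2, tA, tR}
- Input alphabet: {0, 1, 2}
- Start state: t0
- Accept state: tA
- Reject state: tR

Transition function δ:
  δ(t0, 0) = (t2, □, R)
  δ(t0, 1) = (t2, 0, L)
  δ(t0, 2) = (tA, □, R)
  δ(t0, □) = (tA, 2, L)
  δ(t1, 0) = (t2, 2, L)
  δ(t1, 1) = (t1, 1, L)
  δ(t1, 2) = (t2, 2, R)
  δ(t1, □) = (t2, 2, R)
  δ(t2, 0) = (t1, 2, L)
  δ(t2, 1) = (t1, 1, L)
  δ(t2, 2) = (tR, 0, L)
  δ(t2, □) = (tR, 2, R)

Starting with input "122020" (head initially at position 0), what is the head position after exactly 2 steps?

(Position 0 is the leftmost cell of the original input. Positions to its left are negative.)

Execution trace (head position shown):
Step 0: [t0]122020  (head at position 0)
Step 1: move left → [t2]□022020  (head at position -1)
Step 2: move right → 2[tR]022020  (head at position 0)

After 2 steps, the head is at position 0.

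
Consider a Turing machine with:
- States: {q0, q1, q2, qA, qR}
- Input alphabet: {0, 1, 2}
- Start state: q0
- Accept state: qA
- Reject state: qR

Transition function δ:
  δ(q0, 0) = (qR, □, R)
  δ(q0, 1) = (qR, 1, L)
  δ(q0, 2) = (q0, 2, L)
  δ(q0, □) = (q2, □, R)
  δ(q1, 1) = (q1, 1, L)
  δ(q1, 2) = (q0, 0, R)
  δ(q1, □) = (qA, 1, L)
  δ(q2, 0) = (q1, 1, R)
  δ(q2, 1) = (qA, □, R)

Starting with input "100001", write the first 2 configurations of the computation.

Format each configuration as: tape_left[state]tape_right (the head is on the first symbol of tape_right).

Transitions applied:
Step 1: δ(q0, 1) = (qR, 1, L)

The first 2 configurations are:
[q0]100001 ⊢ [qR]□100001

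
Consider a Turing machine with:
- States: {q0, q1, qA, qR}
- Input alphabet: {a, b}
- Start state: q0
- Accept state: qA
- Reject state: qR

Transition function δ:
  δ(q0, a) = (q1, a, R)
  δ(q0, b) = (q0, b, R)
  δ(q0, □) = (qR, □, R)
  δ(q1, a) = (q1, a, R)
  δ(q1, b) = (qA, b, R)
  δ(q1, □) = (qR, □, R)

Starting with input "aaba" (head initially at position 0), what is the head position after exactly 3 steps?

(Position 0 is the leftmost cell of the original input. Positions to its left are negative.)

Execution trace (head position shown):
Step 0: [q0]aaba  (head at position 0)
Step 1: move right → a[q1]aba  (head at position 1)
Step 2: move right → aa[q1]ba  (head at position 2)
Step 3: move right → aab[qA]a  (head at position 3)

After 3 steps, the head is at position 3.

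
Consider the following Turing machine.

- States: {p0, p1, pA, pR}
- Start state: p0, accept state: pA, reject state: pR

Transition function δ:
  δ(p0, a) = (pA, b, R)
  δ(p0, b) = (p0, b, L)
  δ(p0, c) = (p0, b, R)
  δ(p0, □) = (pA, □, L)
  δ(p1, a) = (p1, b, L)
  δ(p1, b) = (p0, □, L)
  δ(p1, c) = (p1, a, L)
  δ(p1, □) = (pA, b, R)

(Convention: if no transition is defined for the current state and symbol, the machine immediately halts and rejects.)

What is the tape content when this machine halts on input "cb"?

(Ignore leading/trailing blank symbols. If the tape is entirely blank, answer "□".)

Execution trace:
Initial: [p0]cb
Step 1: δ(p0, c) = (p0, b, R) → b[p0]b
Step 2: δ(p0, b) = (p0, b, L) → [p0]bb
Step 3: δ(p0, b) = (p0, b, L) → [p0]□bb
Step 4: δ(p0, □) = (pA, □, L) → [pA]□□bb

The machine reaches the accept state pA and halts.

Final tape (ignoring leading/trailing blanks): bb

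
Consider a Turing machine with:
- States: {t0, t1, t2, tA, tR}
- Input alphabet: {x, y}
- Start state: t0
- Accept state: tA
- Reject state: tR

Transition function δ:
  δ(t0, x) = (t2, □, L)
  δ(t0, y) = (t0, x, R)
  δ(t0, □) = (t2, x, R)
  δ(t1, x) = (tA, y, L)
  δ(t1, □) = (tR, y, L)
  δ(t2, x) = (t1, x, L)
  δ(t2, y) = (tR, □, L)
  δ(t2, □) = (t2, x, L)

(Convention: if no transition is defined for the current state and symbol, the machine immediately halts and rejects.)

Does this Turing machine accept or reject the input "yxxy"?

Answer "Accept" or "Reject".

Execution trace:
Initial: [t0]yxxy
Step 1: δ(t0, y) = (t0, x, R) → x[t0]xxy
Step 2: δ(t0, x) = (t2, □, L) → [t2]x□xy
Step 3: δ(t2, x) = (t1, x, L) → [t1]□x□xy
Step 4: δ(t1, □) = (tR, y, L) → [tR]□yx□xy

The machine reaches the reject state tR and halts.

Answer: Reject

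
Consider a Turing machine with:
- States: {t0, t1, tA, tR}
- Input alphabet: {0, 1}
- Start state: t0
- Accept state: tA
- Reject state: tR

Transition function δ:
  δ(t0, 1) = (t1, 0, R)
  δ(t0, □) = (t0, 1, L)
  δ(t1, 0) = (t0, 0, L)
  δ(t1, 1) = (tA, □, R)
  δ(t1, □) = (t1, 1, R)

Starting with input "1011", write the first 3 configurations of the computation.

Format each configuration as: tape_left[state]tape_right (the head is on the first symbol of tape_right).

Transitions applied:
Step 1: δ(t0, 1) = (t1, 0, R)
Step 2: δ(t1, 0) = (t0, 0, L)

The first 3 configurations are:
[t0]1011 ⊢ 0[t1]011 ⊢ [t0]0011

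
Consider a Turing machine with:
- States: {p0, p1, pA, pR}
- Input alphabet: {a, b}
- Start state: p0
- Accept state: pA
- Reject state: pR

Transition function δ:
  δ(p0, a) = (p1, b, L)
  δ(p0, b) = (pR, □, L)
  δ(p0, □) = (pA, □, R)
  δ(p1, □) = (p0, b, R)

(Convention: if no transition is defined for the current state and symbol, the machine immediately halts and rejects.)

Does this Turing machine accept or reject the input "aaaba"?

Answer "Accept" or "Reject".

Execution trace:
Initial: [p0]aaaba
Step 1: δ(p0, a) = (p1, b, L) → [p1]□baaba
Step 2: δ(p1, □) = (p0, b, R) → b[p0]baaba
Step 3: δ(p0, b) = (pR, □, L) → [pR]b□aaba

The machine reaches the reject state pR and halts.

Answer: Reject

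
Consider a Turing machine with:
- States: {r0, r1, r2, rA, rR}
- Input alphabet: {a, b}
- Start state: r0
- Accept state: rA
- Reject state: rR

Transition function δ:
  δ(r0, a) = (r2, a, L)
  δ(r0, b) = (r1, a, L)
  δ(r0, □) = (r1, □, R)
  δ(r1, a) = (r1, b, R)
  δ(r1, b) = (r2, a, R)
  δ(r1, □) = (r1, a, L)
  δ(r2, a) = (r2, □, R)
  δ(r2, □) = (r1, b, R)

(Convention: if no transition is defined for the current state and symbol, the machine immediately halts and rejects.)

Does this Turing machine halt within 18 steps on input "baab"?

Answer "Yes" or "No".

Execution trace:
Initial: [r0]baab
Step 1: δ(r0, b) = (r1, a, L) → [r1]□aaab
Step 2: δ(r1, □) = (r1, a, L) → [r1]□aaaab
Step 3: δ(r1, □) = (r1, a, L) → [r1]□aaaaab
Step 4: δ(r1, □) = (r1, a, L) → [r1]□aaaaaab
Step 5: δ(r1, □) = (r1, a, L) → [r1]□aaaaaaab
Step 6: δ(r1, □) = (r1, a, L) → [r1]□aaaaaaaab
Step 7: δ(r1, □) = (r1, a, L) → [r1]□aaaaaaaaab
Step 8: δ(r1, □) = (r1, a, L) → [r1]□aaaaaaaaaab
Step 9: δ(r1, □) = (r1, a, L) → [r1]□aaaaaaaaaaab
Step 10: δ(r1, □) = (r1, a, L) → [r1]□aaaaaaaaaaaab
Step 11: δ(r1, □) = (r1, a, L) → [r1]□aaaaaaaaaaaaab
Step 12: δ(r1, □) = (r1, a, L) → [r1]□aaaaaaaaaaaaaab
Step 13: δ(r1, □) = (r1, a, L) → [r1]□aaaaaaaaaaaaaaab
Step 14: δ(r1, □) = (r1, a, L) → [r1]□aaaaaaaaaaaaaaaab
Step 15: δ(r1, □) = (r1, a, L) → [r1]□aaaaaaaaaaaaaaaaab
Step 16: δ(r1, □) = (r1, a, L) → [r1]□aaaaaaaaaaaaaaaaaab
Step 17: δ(r1, □) = (r1, a, L) → [r1]□aaaaaaaaaaaaaaaaaaab
Step 18: δ(r1, □) = (r1, a, L) → [r1]□aaaaaaaaaaaaaaaaaaaab

The machine has not reached a halting state after 18 steps.
The machine did not halt within the 18-step bound.

Answer: No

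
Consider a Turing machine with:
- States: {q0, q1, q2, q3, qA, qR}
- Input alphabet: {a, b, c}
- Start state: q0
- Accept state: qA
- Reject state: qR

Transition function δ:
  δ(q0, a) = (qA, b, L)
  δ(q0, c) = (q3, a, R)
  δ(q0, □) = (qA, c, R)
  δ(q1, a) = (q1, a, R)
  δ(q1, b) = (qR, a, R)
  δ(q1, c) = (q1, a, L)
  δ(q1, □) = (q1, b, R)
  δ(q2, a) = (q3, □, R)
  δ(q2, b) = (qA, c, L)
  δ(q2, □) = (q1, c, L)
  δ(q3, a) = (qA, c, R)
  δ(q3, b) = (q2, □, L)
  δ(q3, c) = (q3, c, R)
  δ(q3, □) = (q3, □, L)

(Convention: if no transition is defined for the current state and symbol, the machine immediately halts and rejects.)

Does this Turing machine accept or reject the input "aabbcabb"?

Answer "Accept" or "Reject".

Execution trace:
Initial: [q0]aabbcabb
Step 1: δ(q0, a) = (qA, b, L) → [qA]□babbcabb

The machine reaches the accept state qA and halts.

Answer: Accept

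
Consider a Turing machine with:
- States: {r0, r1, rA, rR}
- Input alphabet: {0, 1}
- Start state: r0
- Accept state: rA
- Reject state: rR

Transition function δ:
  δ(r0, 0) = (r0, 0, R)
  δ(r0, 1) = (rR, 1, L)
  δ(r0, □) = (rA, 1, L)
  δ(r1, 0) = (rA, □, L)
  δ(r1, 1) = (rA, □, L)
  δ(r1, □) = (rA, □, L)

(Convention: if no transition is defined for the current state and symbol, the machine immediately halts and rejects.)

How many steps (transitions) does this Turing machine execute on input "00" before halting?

Execution trace:
Initial: [r0]00
Step 1: δ(r0, 0) = (r0, 0, R) → 0[r0]0
Step 2: δ(r0, 0) = (r0, 0, R) → 00[r0]□
Step 3: δ(r0, □) = (rA, 1, L) → 0[rA]01

The machine reaches the accept state rA and halts.

The machine executed 3 steps before halting.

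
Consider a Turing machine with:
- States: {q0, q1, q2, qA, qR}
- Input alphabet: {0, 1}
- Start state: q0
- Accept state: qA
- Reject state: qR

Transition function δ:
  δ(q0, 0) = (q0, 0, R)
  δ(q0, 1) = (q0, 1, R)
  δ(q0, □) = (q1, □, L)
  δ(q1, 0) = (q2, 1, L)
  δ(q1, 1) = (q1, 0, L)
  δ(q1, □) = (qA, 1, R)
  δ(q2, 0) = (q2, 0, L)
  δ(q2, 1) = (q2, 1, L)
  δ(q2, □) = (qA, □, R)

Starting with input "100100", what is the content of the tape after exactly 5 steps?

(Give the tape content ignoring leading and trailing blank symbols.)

Execution trace:
Initial: [q0]100100
Step 1: δ(q0, 1) = (q0, 1, R) → 1[q0]00100
Step 2: δ(q0, 0) = (q0, 0, R) → 10[q0]0100
Step 3: δ(q0, 0) = (q0, 0, R) → 100[q0]100
Step 4: δ(q0, 1) = (q0, 1, R) → 1001[q0]00
Step 5: δ(q0, 0) = (q0, 0, R) → 10010[q0]0

After 5 steps, the tape (ignoring leading/trailing blanks) is: 100100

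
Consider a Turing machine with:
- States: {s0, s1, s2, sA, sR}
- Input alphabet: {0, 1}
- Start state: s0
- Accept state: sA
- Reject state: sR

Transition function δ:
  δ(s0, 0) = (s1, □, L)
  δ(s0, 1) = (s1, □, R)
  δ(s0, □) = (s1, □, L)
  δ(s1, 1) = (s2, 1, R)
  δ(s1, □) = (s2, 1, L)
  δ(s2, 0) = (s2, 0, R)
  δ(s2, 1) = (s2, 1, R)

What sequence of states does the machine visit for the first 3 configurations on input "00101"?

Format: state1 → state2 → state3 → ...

Execution trace:
Initial: [s0]00101
Step 1: δ(s0, 0) = (s1, □, L) → [s1]□□0101
Step 2: δ(s1, □) = (s2, 1, L) → [s2]□1□0101

No transition is defined for δ(s2, □). By convention the machine halts and rejects.

State sequence: s0 → s1 → s2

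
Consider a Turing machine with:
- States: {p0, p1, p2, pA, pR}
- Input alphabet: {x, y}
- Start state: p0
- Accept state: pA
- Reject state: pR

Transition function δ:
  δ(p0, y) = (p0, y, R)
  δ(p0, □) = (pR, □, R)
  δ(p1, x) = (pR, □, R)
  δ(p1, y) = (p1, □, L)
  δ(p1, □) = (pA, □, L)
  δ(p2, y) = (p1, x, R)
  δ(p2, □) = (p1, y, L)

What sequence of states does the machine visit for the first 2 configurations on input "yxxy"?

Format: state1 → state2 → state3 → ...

Execution trace:
Initial: [p0]yxxy
Step 1: δ(p0, y) = (p0, y, R) → y[p0]xxy

No transition is defined for δ(p0, x). By convention the machine halts and rejects.

State sequence: p0 → p0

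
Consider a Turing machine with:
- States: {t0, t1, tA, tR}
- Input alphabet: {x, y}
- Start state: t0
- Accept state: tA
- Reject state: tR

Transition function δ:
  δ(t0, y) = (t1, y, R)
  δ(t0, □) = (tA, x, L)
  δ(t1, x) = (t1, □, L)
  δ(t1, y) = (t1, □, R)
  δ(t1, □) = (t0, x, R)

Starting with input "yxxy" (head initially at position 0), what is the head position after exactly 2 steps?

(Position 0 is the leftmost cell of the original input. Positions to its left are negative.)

Execution trace (head position shown):
Step 0: [t0]yxxy  (head at position 0)
Step 1: move right → y[t1]xxy  (head at position 1)
Step 2: move left → [t1]y□xy  (head at position 0)

After 2 steps, the head is at position 0.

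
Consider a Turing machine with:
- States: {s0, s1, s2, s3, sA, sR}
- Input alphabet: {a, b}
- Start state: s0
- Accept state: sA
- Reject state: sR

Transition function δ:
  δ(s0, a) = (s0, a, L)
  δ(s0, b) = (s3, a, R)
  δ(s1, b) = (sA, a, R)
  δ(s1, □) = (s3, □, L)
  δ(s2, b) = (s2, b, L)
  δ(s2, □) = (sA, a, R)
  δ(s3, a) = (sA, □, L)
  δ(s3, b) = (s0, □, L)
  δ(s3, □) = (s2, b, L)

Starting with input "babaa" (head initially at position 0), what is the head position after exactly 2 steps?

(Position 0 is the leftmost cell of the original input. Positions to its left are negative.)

Execution trace (head position shown):
Step 0: [s0]babaa  (head at position 0)
Step 1: move right → a[s3]abaa  (head at position 1)
Step 2: move left → [sA]a□baa  (head at position 0)

After 2 steps, the head is at position 0.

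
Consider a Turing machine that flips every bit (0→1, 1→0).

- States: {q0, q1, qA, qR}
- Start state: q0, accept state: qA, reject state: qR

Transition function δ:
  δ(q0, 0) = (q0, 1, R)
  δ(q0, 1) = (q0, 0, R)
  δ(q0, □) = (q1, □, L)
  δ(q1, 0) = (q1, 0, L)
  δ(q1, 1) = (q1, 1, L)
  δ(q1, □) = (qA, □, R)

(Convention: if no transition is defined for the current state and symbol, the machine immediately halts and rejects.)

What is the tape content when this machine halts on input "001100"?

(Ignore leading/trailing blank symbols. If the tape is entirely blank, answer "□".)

Execution trace:
Initial: [q0]001100
Step 1: δ(q0, 0) = (q0, 1, R) → 1[q0]01100
Step 2: δ(q0, 0) = (q0, 1, R) → 11[q0]1100
Step 3: δ(q0, 1) = (q0, 0, R) → 110[q0]100
Step 4: δ(q0, 1) = (q0, 0, R) → 1100[q0]00
Step 5: δ(q0, 0) = (q0, 1, R) → 11001[q0]0
Step 6: δ(q0, 0) = (q0, 1, R) → 110011[q0]□
Step 7: δ(q0, □) = (q1, □, L) → 11001[q1]1□
Step 8: δ(q1, 1) = (q1, 1, L) → 1100[q1]11□
Step 9: δ(q1, 1) = (q1, 1, L) → 110[q1]011□
Step 10: δ(q1, 0) = (q1, 0, L) → 11[q1]0011□
Step 11: δ(q1, 0) = (q1, 0, L) → 1[q1]10011□
Step 12: δ(q1, 1) = (q1, 1, L) → [q1]110011□
Step 13: δ(q1, 1) = (q1, 1, L) → [q1]□110011□
Step 14: δ(q1, □) = (qA, □, R) → □[qA]110011□

The machine reaches the accept state qA and halts.

Final tape (ignoring leading/trailing blanks): 110011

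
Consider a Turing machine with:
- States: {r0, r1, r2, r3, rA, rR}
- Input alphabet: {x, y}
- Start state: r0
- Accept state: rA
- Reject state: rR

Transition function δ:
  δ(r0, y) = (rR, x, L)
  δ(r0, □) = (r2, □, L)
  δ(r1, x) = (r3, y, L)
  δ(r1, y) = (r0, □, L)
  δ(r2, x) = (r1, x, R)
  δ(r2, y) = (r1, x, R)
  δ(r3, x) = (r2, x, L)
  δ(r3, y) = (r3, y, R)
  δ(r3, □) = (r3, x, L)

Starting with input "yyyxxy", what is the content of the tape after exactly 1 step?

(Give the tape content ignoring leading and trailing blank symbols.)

Execution trace:
Initial: [r0]yyyxxy
Step 1: δ(r0, y) = (rR, x, L) → [rR]□xyyxxy

The machine reaches the reject state rR and halts.

After 1 step, the tape (ignoring leading/trailing blanks) is: xyyxxy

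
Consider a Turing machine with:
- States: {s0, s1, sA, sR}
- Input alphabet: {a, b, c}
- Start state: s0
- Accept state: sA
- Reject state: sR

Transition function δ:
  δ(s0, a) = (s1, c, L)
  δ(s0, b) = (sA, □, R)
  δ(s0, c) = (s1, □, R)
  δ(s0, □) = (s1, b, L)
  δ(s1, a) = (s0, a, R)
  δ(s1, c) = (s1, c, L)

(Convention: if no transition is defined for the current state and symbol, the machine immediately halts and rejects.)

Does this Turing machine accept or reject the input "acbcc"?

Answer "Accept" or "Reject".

Execution trace:
Initial: [s0]acbcc
Step 1: δ(s0, a) = (s1, c, L) → [s1]□ccbcc

No transition is defined for δ(s1, □). By convention the machine halts and rejects.

Answer: Reject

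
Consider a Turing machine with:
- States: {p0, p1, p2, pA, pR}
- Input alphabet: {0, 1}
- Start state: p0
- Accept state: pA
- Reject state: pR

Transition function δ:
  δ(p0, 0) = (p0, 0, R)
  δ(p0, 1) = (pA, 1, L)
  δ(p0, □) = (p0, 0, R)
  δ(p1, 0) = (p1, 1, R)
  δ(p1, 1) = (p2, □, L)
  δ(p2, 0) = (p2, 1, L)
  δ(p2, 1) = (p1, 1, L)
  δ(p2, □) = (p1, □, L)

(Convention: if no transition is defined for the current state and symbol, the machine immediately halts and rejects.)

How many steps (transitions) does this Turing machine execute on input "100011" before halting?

Execution trace:
Initial: [p0]100011
Step 1: δ(p0, 1) = (pA, 1, L) → [pA]□100011

The machine reaches the accept state pA and halts.

The machine executed 1 step before halting.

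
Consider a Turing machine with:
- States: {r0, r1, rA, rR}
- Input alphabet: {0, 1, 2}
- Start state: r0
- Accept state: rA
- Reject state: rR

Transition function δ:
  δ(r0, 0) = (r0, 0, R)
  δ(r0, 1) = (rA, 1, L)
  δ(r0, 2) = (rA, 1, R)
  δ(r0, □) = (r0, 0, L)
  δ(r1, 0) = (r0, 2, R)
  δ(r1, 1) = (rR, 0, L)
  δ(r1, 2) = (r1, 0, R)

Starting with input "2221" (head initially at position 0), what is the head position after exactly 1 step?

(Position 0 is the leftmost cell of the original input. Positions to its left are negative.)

Execution trace (head position shown):
Step 0: [r0]2221  (head at position 0)
Step 1: move right → 1[rA]221  (head at position 1)

After 1 step, the head is at position 1.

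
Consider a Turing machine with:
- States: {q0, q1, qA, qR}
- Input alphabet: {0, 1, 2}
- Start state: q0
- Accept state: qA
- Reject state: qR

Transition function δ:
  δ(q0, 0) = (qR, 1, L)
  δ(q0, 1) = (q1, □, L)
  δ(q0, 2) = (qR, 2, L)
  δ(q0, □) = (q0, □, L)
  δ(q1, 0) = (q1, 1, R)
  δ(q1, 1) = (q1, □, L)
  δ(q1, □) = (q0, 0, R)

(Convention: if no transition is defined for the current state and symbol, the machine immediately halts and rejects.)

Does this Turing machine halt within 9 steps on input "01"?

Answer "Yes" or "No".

Execution trace:
Initial: [q0]01
Step 1: δ(q0, 0) = (qR, 1, L) → [qR]□11

The machine reaches the reject state qR and halts.
The machine halted after 1 step (within the 9-step bound).

Answer: Yes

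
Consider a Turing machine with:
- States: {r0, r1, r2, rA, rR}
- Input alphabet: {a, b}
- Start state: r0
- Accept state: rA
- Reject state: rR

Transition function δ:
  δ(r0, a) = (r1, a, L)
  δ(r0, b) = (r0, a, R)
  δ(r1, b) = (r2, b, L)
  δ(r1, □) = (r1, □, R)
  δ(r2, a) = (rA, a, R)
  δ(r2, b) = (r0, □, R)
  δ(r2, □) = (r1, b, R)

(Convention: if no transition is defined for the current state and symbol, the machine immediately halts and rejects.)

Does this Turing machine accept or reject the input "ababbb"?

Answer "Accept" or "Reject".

Execution trace:
Initial: [r0]ababbb
Step 1: δ(r0, a) = (r1, a, L) → [r1]□ababbb
Step 2: δ(r1, □) = (r1, □, R) → □[r1]ababbb

No transition is defined for δ(r1, a). By convention the machine halts and rejects.

Answer: Reject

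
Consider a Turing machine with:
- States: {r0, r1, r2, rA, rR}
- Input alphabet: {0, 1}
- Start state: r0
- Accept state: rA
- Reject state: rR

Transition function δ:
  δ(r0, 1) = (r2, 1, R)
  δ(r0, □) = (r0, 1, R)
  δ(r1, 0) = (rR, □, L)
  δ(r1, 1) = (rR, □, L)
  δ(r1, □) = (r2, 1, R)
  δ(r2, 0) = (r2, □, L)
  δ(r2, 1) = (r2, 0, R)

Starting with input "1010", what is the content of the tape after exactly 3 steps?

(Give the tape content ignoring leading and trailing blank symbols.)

Execution trace:
Initial: [r0]1010
Step 1: δ(r0, 1) = (r2, 1, R) → 1[r2]010
Step 2: δ(r2, 0) = (r2, □, L) → [r2]1□10
Step 3: δ(r2, 1) = (r2, 0, R) → 0[r2]□10

No transition is defined for δ(r2, □). By convention the machine halts and rejects.

After 3 steps, the tape (ignoring leading/trailing blanks) is: 0□10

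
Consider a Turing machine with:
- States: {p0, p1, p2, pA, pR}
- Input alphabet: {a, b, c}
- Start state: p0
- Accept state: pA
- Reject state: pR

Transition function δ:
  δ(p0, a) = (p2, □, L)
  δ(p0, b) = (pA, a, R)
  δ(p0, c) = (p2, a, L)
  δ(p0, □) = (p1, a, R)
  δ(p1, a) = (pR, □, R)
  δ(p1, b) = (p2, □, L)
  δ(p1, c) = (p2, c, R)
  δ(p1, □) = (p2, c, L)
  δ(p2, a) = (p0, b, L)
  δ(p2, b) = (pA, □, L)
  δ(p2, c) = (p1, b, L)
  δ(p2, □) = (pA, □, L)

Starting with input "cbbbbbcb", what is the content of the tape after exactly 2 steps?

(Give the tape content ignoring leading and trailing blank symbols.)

Execution trace:
Initial: [p0]cbbbbbcb
Step 1: δ(p0, c) = (p2, a, L) → [p2]□abbbbbcb
Step 2: δ(p2, □) = (pA, □, L) → [pA]□□abbbbbcb

The machine reaches the accept state pA and halts.

After 2 steps, the tape (ignoring leading/trailing blanks) is: abbbbbcb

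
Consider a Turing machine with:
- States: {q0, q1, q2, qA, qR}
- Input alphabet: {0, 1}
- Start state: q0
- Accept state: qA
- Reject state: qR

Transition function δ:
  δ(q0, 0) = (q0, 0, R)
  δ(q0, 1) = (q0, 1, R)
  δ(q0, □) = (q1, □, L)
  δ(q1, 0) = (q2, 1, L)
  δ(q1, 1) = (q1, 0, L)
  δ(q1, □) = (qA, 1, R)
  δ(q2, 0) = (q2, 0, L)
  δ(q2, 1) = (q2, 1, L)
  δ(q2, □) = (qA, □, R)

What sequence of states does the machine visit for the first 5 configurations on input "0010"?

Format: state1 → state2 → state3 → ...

Execution trace:
Initial: [q0]0010
Step 1: δ(q0, 0) = (q0, 0, R) → 0[q0]010
Step 2: δ(q0, 0) = (q0, 0, R) → 00[q0]10
Step 3: δ(q0, 1) = (q0, 1, R) → 001[q0]0
Step 4: δ(q0, 0) = (q0, 0, R) → 0010[q0]□

State sequence: q0 → q0 → q0 → q0 → q0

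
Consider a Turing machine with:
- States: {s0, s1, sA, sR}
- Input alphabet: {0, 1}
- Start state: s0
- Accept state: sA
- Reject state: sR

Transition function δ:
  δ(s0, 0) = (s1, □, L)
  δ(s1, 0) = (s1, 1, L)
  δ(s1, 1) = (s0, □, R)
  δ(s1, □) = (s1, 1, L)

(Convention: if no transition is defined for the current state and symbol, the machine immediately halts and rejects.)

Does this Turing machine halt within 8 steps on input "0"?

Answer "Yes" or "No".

Execution trace:
Initial: [s0]0
Step 1: δ(s0, 0) = (s1, □, L) → [s1]□□
Step 2: δ(s1, □) = (s1, 1, L) → [s1]□1□
Step 3: δ(s1, □) = (s1, 1, L) → [s1]□11□
Step 4: δ(s1, □) = (s1, 1, L) → [s1]□111□
Step 5: δ(s1, □) = (s1, 1, L) → [s1]□1111□
Step 6: δ(s1, □) = (s1, 1, L) → [s1]□11111□
Step 7: δ(s1, □) = (s1, 1, L) → [s1]□111111□
Step 8: δ(s1, □) = (s1, 1, L) → [s1]□1111111□

The machine has not reached a halting state after 8 steps.
The machine did not halt within the 8-step bound.

Answer: No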